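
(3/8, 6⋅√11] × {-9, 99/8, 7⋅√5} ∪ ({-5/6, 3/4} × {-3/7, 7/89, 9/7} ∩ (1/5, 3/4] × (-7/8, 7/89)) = ({3/4} × {-3/7}) ∪ ((3/8, 6⋅√11] × {-9, 99/8, 7⋅√5})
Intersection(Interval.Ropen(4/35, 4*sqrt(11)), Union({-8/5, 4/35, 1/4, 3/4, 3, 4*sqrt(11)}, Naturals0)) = Union({4/35, 1/4, 3/4}, Range(1, 14, 1))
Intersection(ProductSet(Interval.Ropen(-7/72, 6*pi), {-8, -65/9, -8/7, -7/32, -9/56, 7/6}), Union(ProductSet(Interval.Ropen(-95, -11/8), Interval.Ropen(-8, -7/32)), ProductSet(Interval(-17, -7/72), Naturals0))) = EmptySet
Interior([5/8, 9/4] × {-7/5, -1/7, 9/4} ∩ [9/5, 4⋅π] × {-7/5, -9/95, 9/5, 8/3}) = ∅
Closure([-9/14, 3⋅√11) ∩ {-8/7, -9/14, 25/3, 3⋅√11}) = {-9/14, 25/3}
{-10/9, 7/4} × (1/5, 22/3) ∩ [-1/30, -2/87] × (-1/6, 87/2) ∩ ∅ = ∅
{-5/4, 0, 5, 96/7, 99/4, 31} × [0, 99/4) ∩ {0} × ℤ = {0} × {0, 1, …, 24}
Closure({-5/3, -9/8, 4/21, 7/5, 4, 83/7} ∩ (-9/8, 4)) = {4/21, 7/5}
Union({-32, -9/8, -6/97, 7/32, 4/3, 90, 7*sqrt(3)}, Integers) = Union({-9/8, -6/97, 7/32, 4/3, 7*sqrt(3)}, Integers)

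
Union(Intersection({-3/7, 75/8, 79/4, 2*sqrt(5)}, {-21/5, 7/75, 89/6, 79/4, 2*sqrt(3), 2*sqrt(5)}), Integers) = Union({79/4, 2*sqrt(5)}, Integers)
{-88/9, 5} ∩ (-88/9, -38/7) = ∅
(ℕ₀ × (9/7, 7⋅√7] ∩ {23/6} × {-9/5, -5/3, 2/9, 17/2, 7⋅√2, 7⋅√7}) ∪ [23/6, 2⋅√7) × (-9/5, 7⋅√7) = [23/6, 2⋅√7) × (-9/5, 7⋅√7)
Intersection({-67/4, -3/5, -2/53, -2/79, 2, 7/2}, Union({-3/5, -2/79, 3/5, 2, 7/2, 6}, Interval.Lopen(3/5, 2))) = {-3/5, -2/79, 2, 7/2}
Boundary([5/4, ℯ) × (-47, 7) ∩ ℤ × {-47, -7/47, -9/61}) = {2} × {-7/47, -9/61}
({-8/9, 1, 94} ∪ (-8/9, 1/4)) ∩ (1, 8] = ∅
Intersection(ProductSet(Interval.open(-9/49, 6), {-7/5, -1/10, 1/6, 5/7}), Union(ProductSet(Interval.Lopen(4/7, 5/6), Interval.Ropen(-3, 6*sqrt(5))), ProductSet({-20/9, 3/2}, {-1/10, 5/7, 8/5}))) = Union(ProductSet({3/2}, {-1/10, 5/7}), ProductSet(Interval.Lopen(4/7, 5/6), {-7/5, -1/10, 1/6, 5/7}))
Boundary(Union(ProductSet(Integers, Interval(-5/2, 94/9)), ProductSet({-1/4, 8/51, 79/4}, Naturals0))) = Union(ProductSet({-1/4, 8/51, 79/4}, Naturals0), ProductSet(Integers, Interval(-5/2, 94/9)))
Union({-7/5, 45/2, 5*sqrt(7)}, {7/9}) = {-7/5, 7/9, 45/2, 5*sqrt(7)}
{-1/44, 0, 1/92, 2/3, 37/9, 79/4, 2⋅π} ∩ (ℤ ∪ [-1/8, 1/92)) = {-1/44, 0}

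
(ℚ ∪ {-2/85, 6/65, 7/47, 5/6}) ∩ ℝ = ℚ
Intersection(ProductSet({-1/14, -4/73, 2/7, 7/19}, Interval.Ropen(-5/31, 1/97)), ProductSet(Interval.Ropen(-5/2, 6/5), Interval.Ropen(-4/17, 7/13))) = ProductSet({-1/14, -4/73, 2/7, 7/19}, Interval.Ropen(-5/31, 1/97))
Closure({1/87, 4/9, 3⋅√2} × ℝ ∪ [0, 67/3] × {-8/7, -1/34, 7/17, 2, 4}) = ({1/87, 4/9, 3⋅√2} × ℝ) ∪ ([0, 67/3] × {-8/7, -1/34, 7/17, 2, 4})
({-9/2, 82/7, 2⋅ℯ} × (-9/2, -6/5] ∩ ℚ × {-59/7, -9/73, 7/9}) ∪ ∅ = ∅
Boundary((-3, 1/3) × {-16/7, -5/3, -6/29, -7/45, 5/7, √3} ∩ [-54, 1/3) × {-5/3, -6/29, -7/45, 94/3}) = [-3, 1/3] × {-5/3, -6/29, -7/45}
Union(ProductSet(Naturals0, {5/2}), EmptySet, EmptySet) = ProductSet(Naturals0, {5/2})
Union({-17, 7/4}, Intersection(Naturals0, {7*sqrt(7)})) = {-17, 7/4}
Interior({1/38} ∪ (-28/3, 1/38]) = (-28/3, 1/38)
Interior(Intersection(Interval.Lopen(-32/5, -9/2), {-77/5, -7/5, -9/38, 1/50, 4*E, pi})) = EmptySet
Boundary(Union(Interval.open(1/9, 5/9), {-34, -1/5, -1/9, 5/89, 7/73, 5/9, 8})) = {-34, -1/5, -1/9, 5/89, 7/73, 1/9, 5/9, 8}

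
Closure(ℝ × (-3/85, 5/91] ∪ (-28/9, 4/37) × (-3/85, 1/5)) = (ℝ × [-3/85, 5/91]) ∪ ([-28/9, 4/37] × {-3/85, 1/5}) ∪ ((-28/9, 4/37) × (-3/85, 1/5)) ∪ ({-28/9, 4/37} × ({-3/85} ∪ [5/91, 1/5]))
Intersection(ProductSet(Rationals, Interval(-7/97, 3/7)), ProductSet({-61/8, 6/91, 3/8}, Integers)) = ProductSet({-61/8, 6/91, 3/8}, Range(0, 1, 1))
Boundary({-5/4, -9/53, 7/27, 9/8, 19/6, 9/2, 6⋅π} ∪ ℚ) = ℝ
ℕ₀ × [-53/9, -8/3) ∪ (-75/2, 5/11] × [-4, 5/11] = (ℕ₀ × [-53/9, -8/3)) ∪ ((-75/2, 5/11] × [-4, 5/11])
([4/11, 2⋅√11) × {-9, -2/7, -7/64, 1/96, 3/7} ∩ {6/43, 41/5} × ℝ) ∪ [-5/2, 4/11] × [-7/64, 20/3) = [-5/2, 4/11] × [-7/64, 20/3)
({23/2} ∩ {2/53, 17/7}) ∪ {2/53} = {2/53}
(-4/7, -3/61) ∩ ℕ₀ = ∅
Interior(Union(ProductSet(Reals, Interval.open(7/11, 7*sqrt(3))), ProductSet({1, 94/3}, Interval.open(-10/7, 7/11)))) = ProductSet(Reals, Interval.open(7/11, 7*sqrt(3)))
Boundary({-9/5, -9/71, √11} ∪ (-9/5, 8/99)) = {-9/5, 8/99, √11}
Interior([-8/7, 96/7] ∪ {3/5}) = (-8/7, 96/7)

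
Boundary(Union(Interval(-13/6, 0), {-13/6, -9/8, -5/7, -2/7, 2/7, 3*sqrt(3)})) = {-13/6, 0, 2/7, 3*sqrt(3)}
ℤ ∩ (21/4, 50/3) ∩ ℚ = {6, 7, …, 16}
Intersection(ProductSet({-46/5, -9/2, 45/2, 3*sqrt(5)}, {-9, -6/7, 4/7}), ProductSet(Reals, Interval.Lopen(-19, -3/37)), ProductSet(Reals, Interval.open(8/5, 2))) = EmptySet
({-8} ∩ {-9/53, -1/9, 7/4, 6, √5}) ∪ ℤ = ℤ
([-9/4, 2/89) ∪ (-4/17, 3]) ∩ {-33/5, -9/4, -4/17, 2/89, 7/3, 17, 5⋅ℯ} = {-9/4, -4/17, 2/89, 7/3}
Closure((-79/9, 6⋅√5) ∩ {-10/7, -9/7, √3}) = {-10/7, -9/7, √3}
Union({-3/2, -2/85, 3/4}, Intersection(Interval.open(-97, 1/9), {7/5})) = {-3/2, -2/85, 3/4}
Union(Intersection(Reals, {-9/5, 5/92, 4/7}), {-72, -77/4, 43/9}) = {-72, -77/4, -9/5, 5/92, 4/7, 43/9}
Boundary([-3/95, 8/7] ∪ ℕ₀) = {-3/95, 8/7} ∪ (ℕ₀ \ (-3/95, 8/7))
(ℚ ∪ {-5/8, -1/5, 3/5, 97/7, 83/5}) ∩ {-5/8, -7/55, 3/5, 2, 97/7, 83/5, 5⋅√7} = {-5/8, -7/55, 3/5, 2, 97/7, 83/5}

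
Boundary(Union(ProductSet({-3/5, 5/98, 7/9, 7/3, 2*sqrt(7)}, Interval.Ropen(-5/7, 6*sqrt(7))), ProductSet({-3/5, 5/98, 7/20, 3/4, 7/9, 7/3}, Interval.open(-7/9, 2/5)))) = Union(ProductSet({-3/5, 5/98, 7/9, 7/3, 2*sqrt(7)}, Interval(-5/7, 6*sqrt(7))), ProductSet({-3/5, 5/98, 7/20, 3/4, 7/9, 7/3}, Interval(-7/9, 2/5)))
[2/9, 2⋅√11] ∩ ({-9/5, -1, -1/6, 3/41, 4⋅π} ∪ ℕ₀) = {1, 2, …, 6}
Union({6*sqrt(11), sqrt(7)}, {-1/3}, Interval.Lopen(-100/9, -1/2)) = Union({-1/3, 6*sqrt(11), sqrt(7)}, Interval.Lopen(-100/9, -1/2))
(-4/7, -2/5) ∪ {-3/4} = {-3/4} ∪ (-4/7, -2/5)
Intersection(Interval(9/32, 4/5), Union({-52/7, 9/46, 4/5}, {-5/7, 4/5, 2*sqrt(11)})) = {4/5}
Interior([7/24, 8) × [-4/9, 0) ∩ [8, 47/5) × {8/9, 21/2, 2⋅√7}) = ∅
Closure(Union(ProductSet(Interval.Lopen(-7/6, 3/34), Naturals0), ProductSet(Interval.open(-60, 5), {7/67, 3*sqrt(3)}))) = Union(ProductSet(Interval(-60, 5), {7/67, 3*sqrt(3)}), ProductSet(Interval(-7/6, 3/34), Naturals0))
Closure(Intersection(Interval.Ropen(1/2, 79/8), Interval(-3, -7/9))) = EmptySet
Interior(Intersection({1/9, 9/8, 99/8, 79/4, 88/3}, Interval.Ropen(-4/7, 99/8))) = EmptySet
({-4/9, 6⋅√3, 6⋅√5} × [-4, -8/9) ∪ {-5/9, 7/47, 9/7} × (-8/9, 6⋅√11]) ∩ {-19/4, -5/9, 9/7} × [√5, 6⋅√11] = {-5/9, 9/7} × [√5, 6⋅√11]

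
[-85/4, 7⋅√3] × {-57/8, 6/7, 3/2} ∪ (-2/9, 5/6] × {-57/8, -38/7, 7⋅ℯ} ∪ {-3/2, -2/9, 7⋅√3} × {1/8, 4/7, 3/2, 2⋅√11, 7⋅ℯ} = ((-2/9, 5/6] × {-57/8, -38/7, 7⋅ℯ}) ∪ ([-85/4, 7⋅√3] × {-57/8, 6/7, 3/2}) ∪ ({-3/2, -2/9, 7⋅√3} × {1/8, 4/7, 3/2, 2⋅√11, 7⋅ℯ})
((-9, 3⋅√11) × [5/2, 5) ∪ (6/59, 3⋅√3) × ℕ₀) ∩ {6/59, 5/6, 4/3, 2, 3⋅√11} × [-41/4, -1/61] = ∅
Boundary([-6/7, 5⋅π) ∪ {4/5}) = {-6/7, 5⋅π}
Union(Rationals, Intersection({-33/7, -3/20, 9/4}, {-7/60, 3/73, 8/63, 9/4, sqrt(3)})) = Rationals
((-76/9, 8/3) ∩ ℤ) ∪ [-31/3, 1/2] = [-31/3, 1/2] ∪ {-8, -7, …, 2}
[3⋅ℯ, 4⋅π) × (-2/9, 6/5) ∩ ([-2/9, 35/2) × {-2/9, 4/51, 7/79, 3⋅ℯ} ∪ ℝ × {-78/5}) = [3⋅ℯ, 4⋅π) × {4/51, 7/79}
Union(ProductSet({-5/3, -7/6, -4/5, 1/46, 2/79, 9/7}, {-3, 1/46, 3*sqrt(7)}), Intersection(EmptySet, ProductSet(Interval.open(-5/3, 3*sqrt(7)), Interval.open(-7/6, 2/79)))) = ProductSet({-5/3, -7/6, -4/5, 1/46, 2/79, 9/7}, {-3, 1/46, 3*sqrt(7)})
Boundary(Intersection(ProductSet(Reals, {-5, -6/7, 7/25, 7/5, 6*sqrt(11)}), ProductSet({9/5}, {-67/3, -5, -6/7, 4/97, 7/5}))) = ProductSet({9/5}, {-5, -6/7, 7/5})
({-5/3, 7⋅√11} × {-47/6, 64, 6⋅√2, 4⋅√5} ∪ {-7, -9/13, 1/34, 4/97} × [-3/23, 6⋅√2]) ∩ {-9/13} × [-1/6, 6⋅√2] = {-9/13} × [-3/23, 6⋅√2]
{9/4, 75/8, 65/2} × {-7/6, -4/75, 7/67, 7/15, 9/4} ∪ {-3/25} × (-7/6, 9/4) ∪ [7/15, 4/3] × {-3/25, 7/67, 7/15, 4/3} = ({-3/25} × (-7/6, 9/4)) ∪ ({9/4, 75/8, 65/2} × {-7/6, -4/75, 7/67, 7/15, 9/4}) ∪ ([7/15, 4/3] × {-3/25, 7/67, 7/15, 4/3})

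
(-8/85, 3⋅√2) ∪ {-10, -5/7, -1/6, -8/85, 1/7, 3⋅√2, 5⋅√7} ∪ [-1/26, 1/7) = {-10, -5/7, -1/6, 5⋅√7} ∪ [-8/85, 3⋅√2]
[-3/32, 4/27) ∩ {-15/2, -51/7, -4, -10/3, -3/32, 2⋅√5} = {-3/32}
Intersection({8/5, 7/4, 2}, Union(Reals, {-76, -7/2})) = {8/5, 7/4, 2}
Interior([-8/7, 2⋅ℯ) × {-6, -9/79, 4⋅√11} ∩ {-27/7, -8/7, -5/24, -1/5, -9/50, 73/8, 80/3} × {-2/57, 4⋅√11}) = ∅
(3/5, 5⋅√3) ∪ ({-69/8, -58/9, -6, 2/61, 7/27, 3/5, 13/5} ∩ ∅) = (3/5, 5⋅√3)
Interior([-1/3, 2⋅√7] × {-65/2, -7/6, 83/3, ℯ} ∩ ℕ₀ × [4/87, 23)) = ∅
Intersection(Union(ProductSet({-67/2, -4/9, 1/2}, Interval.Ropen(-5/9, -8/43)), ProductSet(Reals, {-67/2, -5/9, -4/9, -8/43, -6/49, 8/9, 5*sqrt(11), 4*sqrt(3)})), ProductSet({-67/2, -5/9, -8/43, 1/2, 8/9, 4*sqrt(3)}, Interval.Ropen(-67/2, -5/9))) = ProductSet({-67/2, -5/9, -8/43, 1/2, 8/9, 4*sqrt(3)}, {-67/2})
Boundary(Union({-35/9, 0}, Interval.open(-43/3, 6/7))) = {-43/3, 6/7}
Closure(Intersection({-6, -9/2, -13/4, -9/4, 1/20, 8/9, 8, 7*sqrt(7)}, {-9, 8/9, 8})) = {8/9, 8}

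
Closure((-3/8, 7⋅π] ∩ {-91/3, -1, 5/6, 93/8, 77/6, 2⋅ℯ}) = {5/6, 93/8, 77/6, 2⋅ℯ}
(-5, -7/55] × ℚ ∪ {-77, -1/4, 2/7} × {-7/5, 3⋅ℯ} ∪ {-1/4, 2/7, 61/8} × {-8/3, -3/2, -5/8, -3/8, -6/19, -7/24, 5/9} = ((-5, -7/55] × ℚ) ∪ ({-77, -1/4, 2/7} × {-7/5, 3⋅ℯ}) ∪ ({-1/4, 2/7, 61/8} × {-8/3, -3/2, -5/8, -3/8, -6/19, -7/24, 5/9})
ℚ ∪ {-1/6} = ℚ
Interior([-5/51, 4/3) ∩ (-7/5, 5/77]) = (-5/51, 5/77)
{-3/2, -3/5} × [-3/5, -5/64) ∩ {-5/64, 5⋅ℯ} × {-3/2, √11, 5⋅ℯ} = ∅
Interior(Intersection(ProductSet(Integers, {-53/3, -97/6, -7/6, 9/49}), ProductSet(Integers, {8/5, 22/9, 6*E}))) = EmptySet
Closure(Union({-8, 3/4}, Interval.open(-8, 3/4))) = Interval(-8, 3/4)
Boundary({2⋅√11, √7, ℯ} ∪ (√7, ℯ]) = {2⋅√11, √7, ℯ}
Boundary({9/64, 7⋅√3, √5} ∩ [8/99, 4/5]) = {9/64}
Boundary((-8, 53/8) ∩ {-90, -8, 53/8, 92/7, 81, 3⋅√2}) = {3⋅√2}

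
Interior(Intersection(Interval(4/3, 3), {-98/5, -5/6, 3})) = EmptySet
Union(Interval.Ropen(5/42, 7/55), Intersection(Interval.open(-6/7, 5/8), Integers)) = Union(Interval.Ropen(5/42, 7/55), Range(0, 1, 1))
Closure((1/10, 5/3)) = [1/10, 5/3]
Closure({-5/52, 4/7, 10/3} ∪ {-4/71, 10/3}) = {-5/52, -4/71, 4/7, 10/3}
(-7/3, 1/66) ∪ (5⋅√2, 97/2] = (-7/3, 1/66) ∪ (5⋅√2, 97/2]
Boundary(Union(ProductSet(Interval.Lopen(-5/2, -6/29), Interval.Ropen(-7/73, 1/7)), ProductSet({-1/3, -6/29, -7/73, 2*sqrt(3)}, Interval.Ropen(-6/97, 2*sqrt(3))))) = Union(ProductSet({-5/2, -6/29}, Interval(-7/73, 1/7)), ProductSet({-6/29, -7/73, 2*sqrt(3)}, Interval(-6/97, 2*sqrt(3))), ProductSet({-1/3, -6/29, -7/73, 2*sqrt(3)}, Interval(1/7, 2*sqrt(3))), ProductSet(Interval(-5/2, -6/29), {-7/73, 1/7}))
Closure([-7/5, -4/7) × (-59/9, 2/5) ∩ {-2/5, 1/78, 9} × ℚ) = ∅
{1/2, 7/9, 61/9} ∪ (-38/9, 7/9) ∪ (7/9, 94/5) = (-38/9, 94/5)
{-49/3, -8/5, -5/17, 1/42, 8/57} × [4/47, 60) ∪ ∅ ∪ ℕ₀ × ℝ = (ℕ₀ × ℝ) ∪ ({-49/3, -8/5, -5/17, 1/42, 8/57} × [4/47, 60))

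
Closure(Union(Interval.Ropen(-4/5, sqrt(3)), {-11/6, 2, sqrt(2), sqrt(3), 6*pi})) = Union({-11/6, 2, 6*pi}, Interval(-4/5, sqrt(3)))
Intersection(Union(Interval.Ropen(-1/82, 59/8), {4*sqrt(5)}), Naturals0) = Range(0, 8, 1)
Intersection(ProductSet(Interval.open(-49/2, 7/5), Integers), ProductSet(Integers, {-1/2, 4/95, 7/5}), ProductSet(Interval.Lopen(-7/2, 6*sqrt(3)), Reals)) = EmptySet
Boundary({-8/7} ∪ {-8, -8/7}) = {-8, -8/7}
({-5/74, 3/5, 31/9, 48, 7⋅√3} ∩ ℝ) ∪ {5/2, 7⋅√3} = {-5/74, 3/5, 5/2, 31/9, 48, 7⋅√3}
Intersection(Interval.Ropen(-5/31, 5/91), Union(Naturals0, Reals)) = Interval.Ropen(-5/31, 5/91)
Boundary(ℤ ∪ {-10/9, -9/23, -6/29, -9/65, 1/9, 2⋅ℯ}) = ℤ ∪ {-10/9, -9/23, -6/29, -9/65, 1/9, 2⋅ℯ}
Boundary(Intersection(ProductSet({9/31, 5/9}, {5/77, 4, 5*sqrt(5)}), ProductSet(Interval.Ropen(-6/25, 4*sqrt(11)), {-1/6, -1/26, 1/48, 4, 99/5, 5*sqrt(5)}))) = ProductSet({9/31, 5/9}, {4, 5*sqrt(5)})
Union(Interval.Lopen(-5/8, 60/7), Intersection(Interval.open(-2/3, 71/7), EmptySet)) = Interval.Lopen(-5/8, 60/7)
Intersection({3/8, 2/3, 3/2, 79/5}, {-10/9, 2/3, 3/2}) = {2/3, 3/2}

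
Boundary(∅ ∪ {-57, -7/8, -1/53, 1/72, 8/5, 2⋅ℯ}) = {-57, -7/8, -1/53, 1/72, 8/5, 2⋅ℯ}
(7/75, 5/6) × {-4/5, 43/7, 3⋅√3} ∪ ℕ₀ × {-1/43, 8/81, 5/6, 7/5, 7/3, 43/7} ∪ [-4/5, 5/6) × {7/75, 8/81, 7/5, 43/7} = (ℕ₀ × {-1/43, 8/81, 5/6, 7/5, 7/3, 43/7}) ∪ ([-4/5, 5/6) × {7/75, 8/81, 7/5, 43/7}) ∪ ((7/75, 5/6) × {-4/5, 43/7, 3⋅√3})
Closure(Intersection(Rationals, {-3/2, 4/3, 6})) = {-3/2, 4/3, 6}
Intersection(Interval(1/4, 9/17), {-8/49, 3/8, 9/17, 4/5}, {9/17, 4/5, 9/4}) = {9/17}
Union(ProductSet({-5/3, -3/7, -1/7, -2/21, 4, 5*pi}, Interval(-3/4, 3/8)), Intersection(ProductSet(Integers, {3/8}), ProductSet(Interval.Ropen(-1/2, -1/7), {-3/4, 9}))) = ProductSet({-5/3, -3/7, -1/7, -2/21, 4, 5*pi}, Interval(-3/4, 3/8))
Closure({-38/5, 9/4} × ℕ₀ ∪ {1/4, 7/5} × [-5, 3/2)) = ({-38/5, 9/4} × ℕ₀) ∪ ({1/4, 7/5} × [-5, 3/2])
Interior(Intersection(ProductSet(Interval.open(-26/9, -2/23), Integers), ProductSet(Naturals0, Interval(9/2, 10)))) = EmptySet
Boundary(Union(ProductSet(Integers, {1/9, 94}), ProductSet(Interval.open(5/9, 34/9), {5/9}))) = Union(ProductSet(Integers, {1/9, 94}), ProductSet(Interval(5/9, 34/9), {5/9}))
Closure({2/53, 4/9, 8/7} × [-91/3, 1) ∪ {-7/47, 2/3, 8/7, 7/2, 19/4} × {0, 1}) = ({2/53, 4/9, 8/7} × [-91/3, 1]) ∪ ({-7/47, 2/3, 8/7, 7/2, 19/4} × {0, 1})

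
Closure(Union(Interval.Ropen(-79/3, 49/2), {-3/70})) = Interval(-79/3, 49/2)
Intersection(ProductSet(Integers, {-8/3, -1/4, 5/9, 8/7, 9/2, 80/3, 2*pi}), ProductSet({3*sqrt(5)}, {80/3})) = EmptySet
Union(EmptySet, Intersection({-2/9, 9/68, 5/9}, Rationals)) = {-2/9, 9/68, 5/9}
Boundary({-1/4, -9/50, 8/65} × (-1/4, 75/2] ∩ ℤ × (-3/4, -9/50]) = ∅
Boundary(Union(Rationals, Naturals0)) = Reals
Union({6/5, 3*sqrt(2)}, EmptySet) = {6/5, 3*sqrt(2)}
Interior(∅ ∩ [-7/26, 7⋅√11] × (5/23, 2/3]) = ∅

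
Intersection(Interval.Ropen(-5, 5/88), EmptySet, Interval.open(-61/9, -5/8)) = EmptySet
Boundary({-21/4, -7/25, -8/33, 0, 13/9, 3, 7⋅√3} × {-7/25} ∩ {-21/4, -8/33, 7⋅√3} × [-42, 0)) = {-21/4, -8/33, 7⋅√3} × {-7/25}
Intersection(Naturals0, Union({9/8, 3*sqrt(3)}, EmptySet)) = EmptySet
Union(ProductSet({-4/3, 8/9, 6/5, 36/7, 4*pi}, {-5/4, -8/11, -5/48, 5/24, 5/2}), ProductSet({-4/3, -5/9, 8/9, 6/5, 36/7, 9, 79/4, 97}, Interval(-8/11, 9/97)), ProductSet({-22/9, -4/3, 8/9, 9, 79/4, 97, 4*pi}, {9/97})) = Union(ProductSet({-4/3, 8/9, 6/5, 36/7, 4*pi}, {-5/4, -8/11, -5/48, 5/24, 5/2}), ProductSet({-22/9, -4/3, 8/9, 9, 79/4, 97, 4*pi}, {9/97}), ProductSet({-4/3, -5/9, 8/9, 6/5, 36/7, 9, 79/4, 97}, Interval(-8/11, 9/97)))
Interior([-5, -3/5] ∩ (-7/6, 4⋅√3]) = (-7/6, -3/5)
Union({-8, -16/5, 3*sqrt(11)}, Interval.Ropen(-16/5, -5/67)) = Union({-8, 3*sqrt(11)}, Interval.Ropen(-16/5, -5/67))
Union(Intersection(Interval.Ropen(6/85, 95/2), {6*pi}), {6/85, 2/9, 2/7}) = {6/85, 2/9, 2/7, 6*pi}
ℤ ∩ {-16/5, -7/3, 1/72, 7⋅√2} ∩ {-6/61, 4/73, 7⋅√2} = ∅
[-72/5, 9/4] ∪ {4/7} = [-72/5, 9/4]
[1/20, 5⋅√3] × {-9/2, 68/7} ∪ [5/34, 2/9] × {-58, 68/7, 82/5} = ([5/34, 2/9] × {-58, 68/7, 82/5}) ∪ ([1/20, 5⋅√3] × {-9/2, 68/7})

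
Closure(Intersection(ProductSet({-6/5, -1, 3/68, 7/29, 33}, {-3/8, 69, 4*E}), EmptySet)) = EmptySet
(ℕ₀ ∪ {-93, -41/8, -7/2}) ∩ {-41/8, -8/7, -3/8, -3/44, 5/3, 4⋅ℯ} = {-41/8}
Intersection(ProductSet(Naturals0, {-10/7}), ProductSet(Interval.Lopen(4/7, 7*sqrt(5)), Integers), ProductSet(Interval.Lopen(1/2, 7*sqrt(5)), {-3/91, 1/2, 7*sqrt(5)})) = EmptySet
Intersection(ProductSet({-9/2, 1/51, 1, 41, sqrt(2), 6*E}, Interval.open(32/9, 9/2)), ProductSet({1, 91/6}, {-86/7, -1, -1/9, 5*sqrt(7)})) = EmptySet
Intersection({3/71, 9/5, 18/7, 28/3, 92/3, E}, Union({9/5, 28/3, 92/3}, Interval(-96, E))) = {3/71, 9/5, 18/7, 28/3, 92/3, E}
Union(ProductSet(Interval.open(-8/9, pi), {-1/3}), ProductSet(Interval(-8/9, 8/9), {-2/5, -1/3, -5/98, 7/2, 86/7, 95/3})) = Union(ProductSet(Interval(-8/9, 8/9), {-2/5, -1/3, -5/98, 7/2, 86/7, 95/3}), ProductSet(Interval.open(-8/9, pi), {-1/3}))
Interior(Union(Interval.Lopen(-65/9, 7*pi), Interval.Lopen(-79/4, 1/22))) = Interval.open(-79/4, 7*pi)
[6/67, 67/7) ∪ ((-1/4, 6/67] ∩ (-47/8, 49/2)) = (-1/4, 67/7)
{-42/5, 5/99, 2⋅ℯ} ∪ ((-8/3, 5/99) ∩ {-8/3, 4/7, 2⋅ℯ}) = {-42/5, 5/99, 2⋅ℯ}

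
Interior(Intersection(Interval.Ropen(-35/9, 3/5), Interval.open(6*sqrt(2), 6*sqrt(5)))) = EmptySet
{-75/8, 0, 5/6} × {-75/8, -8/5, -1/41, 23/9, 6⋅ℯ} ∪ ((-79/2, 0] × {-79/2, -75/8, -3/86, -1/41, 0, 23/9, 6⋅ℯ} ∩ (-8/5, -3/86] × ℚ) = ({-75/8, 0, 5/6} × {-75/8, -8/5, -1/41, 23/9, 6⋅ℯ}) ∪ ((-8/5, -3/86] × {-79/2, -75/8, -3/86, -1/41, 0, 23/9})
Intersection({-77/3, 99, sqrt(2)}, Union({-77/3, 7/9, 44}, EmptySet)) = {-77/3}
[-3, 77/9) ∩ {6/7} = {6/7}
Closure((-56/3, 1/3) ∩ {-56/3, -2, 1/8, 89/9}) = {-2, 1/8}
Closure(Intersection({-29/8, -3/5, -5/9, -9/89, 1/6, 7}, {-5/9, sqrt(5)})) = {-5/9}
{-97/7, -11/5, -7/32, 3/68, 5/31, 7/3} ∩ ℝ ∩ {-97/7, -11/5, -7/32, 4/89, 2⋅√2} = {-97/7, -11/5, -7/32}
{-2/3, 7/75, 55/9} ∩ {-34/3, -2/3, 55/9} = {-2/3, 55/9}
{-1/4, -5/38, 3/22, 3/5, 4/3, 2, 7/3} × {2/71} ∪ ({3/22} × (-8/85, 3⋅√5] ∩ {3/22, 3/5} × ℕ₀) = ({3/22} × {0, 1, …, 6}) ∪ ({-1/4, -5/38, 3/22, 3/5, 4/3, 2, 7/3} × {2/71})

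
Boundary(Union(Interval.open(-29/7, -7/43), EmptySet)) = {-29/7, -7/43}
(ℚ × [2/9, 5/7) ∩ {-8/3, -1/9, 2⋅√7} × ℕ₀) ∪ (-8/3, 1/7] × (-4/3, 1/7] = (-8/3, 1/7] × (-4/3, 1/7]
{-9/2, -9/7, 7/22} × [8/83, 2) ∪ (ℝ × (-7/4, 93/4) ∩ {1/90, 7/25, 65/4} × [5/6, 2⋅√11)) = ({-9/2, -9/7, 7/22} × [8/83, 2)) ∪ ({1/90, 7/25, 65/4} × [5/6, 2⋅√11))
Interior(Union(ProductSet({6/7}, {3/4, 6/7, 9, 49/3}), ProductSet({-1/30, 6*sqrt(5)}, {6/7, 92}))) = EmptySet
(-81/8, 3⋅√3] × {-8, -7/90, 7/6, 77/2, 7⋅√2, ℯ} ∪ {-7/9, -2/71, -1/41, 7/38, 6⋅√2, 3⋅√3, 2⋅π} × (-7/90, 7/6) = ((-81/8, 3⋅√3] × {-8, -7/90, 7/6, 77/2, 7⋅√2, ℯ}) ∪ ({-7/9, -2/71, -1/41, 7/38, 6⋅√2, 3⋅√3, 2⋅π} × (-7/90, 7/6))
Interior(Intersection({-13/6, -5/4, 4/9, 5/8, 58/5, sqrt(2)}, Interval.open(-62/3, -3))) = EmptySet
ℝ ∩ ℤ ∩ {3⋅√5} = ∅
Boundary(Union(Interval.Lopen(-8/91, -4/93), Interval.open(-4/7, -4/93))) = {-4/7, -4/93}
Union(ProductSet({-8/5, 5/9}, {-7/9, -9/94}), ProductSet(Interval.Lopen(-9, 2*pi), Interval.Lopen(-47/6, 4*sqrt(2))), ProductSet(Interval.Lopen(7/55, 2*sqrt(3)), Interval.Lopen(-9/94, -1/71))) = ProductSet(Interval.Lopen(-9, 2*pi), Interval.Lopen(-47/6, 4*sqrt(2)))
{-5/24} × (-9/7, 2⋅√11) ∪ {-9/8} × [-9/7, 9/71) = ({-9/8} × [-9/7, 9/71)) ∪ ({-5/24} × (-9/7, 2⋅√11))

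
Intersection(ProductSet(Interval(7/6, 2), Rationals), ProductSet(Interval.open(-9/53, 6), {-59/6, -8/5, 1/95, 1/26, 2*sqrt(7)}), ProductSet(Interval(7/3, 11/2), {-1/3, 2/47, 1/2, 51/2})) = EmptySet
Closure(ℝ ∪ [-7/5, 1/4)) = (-∞, ∞)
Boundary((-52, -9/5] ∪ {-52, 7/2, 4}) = {-52, -9/5, 7/2, 4}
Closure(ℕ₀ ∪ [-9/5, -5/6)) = [-9/5, -5/6] ∪ ℕ₀ ∪ (ℕ₀ \ (-9/5, -5/6))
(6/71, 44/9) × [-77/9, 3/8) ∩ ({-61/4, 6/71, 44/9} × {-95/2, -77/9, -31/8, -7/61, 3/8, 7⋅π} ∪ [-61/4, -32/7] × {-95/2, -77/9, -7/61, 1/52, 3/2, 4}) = ∅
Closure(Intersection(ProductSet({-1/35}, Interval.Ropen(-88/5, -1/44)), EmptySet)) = EmptySet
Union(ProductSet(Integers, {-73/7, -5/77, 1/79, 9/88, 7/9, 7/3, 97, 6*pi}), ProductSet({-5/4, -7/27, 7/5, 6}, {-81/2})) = Union(ProductSet({-5/4, -7/27, 7/5, 6}, {-81/2}), ProductSet(Integers, {-73/7, -5/77, 1/79, 9/88, 7/9, 7/3, 97, 6*pi}))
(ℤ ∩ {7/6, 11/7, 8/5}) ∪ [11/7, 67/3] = [11/7, 67/3]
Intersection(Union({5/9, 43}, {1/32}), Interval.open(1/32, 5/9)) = EmptySet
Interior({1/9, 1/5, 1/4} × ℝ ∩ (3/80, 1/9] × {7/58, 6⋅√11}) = ∅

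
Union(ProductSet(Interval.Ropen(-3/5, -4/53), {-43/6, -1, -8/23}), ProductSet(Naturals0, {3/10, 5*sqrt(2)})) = Union(ProductSet(Interval.Ropen(-3/5, -4/53), {-43/6, -1, -8/23}), ProductSet(Naturals0, {3/10, 5*sqrt(2)}))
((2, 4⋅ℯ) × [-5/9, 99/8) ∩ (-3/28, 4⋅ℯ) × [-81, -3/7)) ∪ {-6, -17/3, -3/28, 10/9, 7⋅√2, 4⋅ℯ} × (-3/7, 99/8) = ((2, 4⋅ℯ) × [-5/9, -3/7)) ∪ ({-6, -17/3, -3/28, 10/9, 7⋅√2, 4⋅ℯ} × (-3/7, 99/8))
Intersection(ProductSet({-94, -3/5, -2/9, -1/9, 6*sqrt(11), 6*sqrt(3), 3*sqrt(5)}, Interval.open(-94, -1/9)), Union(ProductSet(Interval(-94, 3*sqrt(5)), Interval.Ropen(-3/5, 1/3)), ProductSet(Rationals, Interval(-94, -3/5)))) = Union(ProductSet({-94, -3/5, -2/9, -1/9}, Interval.Lopen(-94, -3/5)), ProductSet({-94, -3/5, -2/9, -1/9, 3*sqrt(5)}, Interval.Ropen(-3/5, -1/9)))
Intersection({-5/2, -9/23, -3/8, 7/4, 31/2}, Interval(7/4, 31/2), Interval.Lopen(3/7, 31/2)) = {7/4, 31/2}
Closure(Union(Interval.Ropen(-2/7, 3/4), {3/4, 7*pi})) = Union({7*pi}, Interval(-2/7, 3/4))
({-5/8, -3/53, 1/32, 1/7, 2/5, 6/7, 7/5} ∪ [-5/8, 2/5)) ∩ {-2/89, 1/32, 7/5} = {-2/89, 1/32, 7/5}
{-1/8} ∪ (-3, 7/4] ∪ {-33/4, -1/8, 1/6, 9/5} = {-33/4, 9/5} ∪ (-3, 7/4]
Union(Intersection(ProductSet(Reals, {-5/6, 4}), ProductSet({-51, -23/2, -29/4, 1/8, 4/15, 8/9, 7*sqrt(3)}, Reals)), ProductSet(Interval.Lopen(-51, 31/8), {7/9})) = Union(ProductSet({-51, -23/2, -29/4, 1/8, 4/15, 8/9, 7*sqrt(3)}, {-5/6, 4}), ProductSet(Interval.Lopen(-51, 31/8), {7/9}))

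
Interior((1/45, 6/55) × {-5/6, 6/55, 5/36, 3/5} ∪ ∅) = ∅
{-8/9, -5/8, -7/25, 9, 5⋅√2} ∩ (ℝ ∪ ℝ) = {-8/9, -5/8, -7/25, 9, 5⋅√2}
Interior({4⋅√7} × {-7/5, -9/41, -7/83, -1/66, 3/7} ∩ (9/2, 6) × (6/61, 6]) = ∅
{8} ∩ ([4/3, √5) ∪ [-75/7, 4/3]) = ∅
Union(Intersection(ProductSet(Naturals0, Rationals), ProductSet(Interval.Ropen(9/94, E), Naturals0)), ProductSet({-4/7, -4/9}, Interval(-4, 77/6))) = Union(ProductSet({-4/7, -4/9}, Interval(-4, 77/6)), ProductSet(Range(1, 3, 1), Naturals0))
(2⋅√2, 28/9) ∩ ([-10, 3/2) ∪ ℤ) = {3}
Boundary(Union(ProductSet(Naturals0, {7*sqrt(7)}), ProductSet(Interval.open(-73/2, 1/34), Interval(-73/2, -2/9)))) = Union(ProductSet({-73/2, 1/34}, Interval(-73/2, -2/9)), ProductSet(Interval(-73/2, 1/34), {-73/2, -2/9}), ProductSet(Naturals0, {7*sqrt(7)}))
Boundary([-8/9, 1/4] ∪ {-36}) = {-36, -8/9, 1/4}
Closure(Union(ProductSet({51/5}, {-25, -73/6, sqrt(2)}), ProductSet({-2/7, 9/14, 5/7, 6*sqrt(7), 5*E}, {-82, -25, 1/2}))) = Union(ProductSet({51/5}, {-25, -73/6, sqrt(2)}), ProductSet({-2/7, 9/14, 5/7, 6*sqrt(7), 5*E}, {-82, -25, 1/2}))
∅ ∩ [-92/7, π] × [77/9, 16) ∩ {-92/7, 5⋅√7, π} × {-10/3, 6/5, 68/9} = ∅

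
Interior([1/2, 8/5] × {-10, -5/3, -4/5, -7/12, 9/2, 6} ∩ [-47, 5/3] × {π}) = ∅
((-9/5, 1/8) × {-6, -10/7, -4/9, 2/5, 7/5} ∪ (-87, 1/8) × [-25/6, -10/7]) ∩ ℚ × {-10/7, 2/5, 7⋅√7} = ((ℚ ∩ (-87, 1/8)) × {-10/7}) ∪ ((ℚ ∩ (-9/5, 1/8)) × {-10/7, 2/5})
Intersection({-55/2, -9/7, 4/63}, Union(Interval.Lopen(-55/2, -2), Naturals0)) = EmptySet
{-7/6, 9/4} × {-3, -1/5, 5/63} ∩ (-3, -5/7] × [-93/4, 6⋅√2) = {-7/6} × {-3, -1/5, 5/63}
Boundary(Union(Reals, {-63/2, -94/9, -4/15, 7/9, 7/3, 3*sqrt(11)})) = EmptySet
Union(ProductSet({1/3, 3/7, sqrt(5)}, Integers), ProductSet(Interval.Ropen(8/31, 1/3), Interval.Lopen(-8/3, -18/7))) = Union(ProductSet({1/3, 3/7, sqrt(5)}, Integers), ProductSet(Interval.Ropen(8/31, 1/3), Interval.Lopen(-8/3, -18/7)))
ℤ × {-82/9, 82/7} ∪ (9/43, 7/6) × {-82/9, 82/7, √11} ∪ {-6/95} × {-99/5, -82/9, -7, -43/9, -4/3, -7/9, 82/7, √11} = (ℤ × {-82/9, 82/7}) ∪ ((9/43, 7/6) × {-82/9, 82/7, √11}) ∪ ({-6/95} × {-99/5, -82/9, -7, -43/9, -4/3, -7/9, 82/7, √11})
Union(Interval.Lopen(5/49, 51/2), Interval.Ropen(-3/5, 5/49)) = Union(Interval.Ropen(-3/5, 5/49), Interval.Lopen(5/49, 51/2))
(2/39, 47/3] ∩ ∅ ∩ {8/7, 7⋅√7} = ∅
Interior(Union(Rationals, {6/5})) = EmptySet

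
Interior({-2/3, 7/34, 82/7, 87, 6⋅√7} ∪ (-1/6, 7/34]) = (-1/6, 7/34)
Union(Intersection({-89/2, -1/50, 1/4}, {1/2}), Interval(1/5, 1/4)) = Interval(1/5, 1/4)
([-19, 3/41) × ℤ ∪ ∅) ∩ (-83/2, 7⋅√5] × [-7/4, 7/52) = [-19, 3/41) × {-1, 0}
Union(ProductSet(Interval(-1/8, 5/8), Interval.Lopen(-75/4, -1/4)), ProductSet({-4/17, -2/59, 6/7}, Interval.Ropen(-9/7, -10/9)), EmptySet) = Union(ProductSet({-4/17, -2/59, 6/7}, Interval.Ropen(-9/7, -10/9)), ProductSet(Interval(-1/8, 5/8), Interval.Lopen(-75/4, -1/4)))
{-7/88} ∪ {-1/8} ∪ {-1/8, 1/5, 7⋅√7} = {-1/8, -7/88, 1/5, 7⋅√7}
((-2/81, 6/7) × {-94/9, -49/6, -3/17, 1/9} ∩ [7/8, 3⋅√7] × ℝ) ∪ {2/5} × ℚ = {2/5} × ℚ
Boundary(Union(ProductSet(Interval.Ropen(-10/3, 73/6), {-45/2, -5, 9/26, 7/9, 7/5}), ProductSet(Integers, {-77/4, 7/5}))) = Union(ProductSet(Integers, {-77/4, 7/5}), ProductSet(Interval(-10/3, 73/6), {-45/2, -5, 9/26, 7/9, 7/5}))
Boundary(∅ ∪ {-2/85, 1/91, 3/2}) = {-2/85, 1/91, 3/2}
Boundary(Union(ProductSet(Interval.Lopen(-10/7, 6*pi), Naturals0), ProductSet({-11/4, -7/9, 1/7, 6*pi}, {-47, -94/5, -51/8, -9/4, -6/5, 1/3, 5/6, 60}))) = Union(ProductSet({-11/4, -7/9, 1/7, 6*pi}, {-47, -94/5, -51/8, -9/4, -6/5, 1/3, 5/6, 60}), ProductSet(Interval(-10/7, 6*pi), Naturals0))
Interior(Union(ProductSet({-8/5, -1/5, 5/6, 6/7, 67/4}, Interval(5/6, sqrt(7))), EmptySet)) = EmptySet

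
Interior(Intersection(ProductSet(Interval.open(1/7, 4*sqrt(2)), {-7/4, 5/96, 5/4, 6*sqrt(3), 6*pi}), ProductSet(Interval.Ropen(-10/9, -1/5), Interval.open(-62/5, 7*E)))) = EmptySet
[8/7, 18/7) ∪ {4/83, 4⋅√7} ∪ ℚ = ℚ ∪ [8/7, 18/7] ∪ {4⋅√7}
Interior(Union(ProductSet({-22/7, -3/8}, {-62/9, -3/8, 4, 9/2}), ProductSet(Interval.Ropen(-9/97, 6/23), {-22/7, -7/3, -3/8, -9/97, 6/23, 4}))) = EmptySet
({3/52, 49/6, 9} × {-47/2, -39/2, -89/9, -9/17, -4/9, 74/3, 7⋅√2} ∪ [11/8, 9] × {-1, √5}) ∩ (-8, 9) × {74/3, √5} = ({3/52, 49/6} × {74/3}) ∪ ([11/8, 9) × {√5})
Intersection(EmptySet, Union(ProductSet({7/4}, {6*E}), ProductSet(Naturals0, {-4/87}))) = EmptySet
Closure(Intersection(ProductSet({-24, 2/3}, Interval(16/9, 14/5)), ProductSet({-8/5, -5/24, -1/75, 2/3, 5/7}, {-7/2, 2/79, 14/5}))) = ProductSet({2/3}, {14/5})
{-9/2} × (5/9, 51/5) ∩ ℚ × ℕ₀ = {-9/2} × {1, 2, …, 10}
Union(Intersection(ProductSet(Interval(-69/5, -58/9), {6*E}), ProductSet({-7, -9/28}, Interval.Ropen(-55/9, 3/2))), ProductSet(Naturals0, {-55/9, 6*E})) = ProductSet(Naturals0, {-55/9, 6*E})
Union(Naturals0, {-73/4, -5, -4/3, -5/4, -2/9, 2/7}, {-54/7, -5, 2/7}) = Union({-73/4, -54/7, -5, -4/3, -5/4, -2/9, 2/7}, Naturals0)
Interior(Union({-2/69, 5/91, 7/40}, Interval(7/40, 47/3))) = Interval.open(7/40, 47/3)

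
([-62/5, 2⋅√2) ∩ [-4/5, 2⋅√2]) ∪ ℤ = ℤ ∪ [-4/5, 2⋅√2)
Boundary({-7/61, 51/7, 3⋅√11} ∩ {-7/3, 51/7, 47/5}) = {51/7}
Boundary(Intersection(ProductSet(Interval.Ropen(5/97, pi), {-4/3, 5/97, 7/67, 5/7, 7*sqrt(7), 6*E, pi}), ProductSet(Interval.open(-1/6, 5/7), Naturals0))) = EmptySet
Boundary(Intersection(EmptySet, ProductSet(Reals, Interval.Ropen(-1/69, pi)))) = EmptySet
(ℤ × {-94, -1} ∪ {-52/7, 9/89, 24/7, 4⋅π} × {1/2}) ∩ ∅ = ∅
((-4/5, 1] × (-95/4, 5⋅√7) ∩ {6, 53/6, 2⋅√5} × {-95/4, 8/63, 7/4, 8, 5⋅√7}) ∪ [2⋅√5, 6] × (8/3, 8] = [2⋅√5, 6] × (8/3, 8]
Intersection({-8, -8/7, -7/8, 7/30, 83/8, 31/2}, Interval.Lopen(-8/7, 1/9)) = {-7/8}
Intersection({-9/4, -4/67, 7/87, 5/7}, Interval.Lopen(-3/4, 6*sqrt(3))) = {-4/67, 7/87, 5/7}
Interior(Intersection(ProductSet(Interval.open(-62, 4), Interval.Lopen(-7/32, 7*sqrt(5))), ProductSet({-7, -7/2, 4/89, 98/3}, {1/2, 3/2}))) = EmptySet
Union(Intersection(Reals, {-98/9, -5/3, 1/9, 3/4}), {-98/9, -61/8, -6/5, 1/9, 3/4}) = {-98/9, -61/8, -5/3, -6/5, 1/9, 3/4}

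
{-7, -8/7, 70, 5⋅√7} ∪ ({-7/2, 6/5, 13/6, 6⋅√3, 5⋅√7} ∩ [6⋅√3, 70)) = {-7, -8/7, 70, 6⋅√3, 5⋅√7}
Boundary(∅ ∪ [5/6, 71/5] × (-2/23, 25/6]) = ({5/6, 71/5} × [-2/23, 25/6]) ∪ ([5/6, 71/5] × {-2/23, 25/6})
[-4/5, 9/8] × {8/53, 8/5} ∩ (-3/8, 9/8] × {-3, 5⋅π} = ∅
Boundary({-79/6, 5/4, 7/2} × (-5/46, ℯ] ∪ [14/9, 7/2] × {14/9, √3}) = ({-79/6, 5/4, 7/2} × [-5/46, ℯ]) ∪ ([14/9, 7/2] × {14/9, √3})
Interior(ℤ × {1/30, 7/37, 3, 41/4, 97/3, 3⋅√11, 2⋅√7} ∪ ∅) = ∅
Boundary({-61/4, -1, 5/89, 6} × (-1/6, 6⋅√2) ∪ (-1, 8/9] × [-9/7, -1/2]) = ({-1, 8/9} × [-9/7, -1/2]) ∪ ([-1, 8/9] × {-9/7, -1/2}) ∪ ({-61/4, -1, 5/89, 6} × [-1/6, 6⋅√2])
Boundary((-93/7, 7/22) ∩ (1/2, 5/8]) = ∅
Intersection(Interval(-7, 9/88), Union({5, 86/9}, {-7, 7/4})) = {-7}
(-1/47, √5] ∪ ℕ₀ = (-1/47, √5] ∪ ℕ₀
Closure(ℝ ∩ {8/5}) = {8/5}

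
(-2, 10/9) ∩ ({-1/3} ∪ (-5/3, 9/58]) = (-5/3, 9/58]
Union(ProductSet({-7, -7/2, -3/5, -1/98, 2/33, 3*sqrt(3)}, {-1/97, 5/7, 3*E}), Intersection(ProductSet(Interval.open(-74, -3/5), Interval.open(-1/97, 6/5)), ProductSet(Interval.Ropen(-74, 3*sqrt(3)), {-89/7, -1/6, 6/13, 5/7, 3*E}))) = Union(ProductSet({-7, -7/2, -3/5, -1/98, 2/33, 3*sqrt(3)}, {-1/97, 5/7, 3*E}), ProductSet(Interval.open(-74, -3/5), {6/13, 5/7}))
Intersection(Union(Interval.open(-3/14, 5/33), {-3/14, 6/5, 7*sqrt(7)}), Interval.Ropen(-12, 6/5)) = Interval.Ropen(-3/14, 5/33)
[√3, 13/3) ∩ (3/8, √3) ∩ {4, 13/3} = ∅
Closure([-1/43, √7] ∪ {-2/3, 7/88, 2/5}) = {-2/3} ∪ [-1/43, √7]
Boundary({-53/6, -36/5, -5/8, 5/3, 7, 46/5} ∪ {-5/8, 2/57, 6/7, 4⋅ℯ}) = {-53/6, -36/5, -5/8, 2/57, 6/7, 5/3, 7, 46/5, 4⋅ℯ}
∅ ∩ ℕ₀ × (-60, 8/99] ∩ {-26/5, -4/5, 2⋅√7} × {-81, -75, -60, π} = ∅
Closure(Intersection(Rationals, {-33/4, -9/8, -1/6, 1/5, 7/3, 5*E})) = {-33/4, -9/8, -1/6, 1/5, 7/3}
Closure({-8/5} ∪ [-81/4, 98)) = [-81/4, 98]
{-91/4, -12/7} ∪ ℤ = ℤ ∪ {-91/4, -12/7}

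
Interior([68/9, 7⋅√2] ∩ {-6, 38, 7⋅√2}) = ∅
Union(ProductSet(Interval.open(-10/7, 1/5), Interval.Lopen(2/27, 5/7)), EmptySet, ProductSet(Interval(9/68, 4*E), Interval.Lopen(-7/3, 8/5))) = Union(ProductSet(Interval.open(-10/7, 1/5), Interval.Lopen(2/27, 5/7)), ProductSet(Interval(9/68, 4*E), Interval.Lopen(-7/3, 8/5)))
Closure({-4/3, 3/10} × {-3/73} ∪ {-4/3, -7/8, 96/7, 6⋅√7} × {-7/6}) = ({-4/3, 3/10} × {-3/73}) ∪ ({-4/3, -7/8, 96/7, 6⋅√7} × {-7/6})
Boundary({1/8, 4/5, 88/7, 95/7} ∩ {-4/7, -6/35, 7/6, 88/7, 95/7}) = {88/7, 95/7}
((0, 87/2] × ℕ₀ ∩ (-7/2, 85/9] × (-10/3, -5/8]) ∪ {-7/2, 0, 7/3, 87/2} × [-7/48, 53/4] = {-7/2, 0, 7/3, 87/2} × [-7/48, 53/4]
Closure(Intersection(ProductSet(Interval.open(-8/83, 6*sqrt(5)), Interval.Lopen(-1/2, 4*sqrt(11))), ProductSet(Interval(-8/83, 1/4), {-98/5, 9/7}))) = ProductSet(Interval(-8/83, 1/4), {9/7})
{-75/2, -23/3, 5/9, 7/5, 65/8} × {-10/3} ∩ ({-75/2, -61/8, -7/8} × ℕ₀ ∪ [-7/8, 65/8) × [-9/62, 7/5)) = ∅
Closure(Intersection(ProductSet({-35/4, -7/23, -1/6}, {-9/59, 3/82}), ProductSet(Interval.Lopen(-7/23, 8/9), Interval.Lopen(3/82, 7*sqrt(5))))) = EmptySet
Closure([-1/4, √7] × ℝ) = [-1/4, √7] × ℝ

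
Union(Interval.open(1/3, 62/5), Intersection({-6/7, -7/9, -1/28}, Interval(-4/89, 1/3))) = Union({-1/28}, Interval.open(1/3, 62/5))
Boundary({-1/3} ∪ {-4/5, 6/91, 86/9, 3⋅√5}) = {-4/5, -1/3, 6/91, 86/9, 3⋅√5}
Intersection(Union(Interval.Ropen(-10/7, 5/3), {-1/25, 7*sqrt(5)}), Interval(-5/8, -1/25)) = Interval(-5/8, -1/25)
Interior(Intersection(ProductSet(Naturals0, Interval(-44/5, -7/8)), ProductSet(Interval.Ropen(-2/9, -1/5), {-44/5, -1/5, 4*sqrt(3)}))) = EmptySet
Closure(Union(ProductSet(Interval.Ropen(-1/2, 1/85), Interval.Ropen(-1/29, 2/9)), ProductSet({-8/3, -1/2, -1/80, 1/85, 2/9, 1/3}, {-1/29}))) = Union(ProductSet({-1/2, 1/85}, Interval(-1/29, 2/9)), ProductSet({-8/3, -1/2, -1/80, 1/85, 2/9, 1/3}, {-1/29}), ProductSet(Interval(-1/2, 1/85), {-1/29, 2/9}), ProductSet(Interval.Ropen(-1/2, 1/85), Interval.Ropen(-1/29, 2/9)))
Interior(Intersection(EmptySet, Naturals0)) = EmptySet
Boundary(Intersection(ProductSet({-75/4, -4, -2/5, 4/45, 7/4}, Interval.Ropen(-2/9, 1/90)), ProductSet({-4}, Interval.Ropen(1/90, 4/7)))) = EmptySet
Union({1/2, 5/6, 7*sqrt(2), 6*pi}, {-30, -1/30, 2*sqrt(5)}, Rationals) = Union({7*sqrt(2), 2*sqrt(5), 6*pi}, Rationals)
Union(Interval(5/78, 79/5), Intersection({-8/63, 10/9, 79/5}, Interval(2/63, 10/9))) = Interval(5/78, 79/5)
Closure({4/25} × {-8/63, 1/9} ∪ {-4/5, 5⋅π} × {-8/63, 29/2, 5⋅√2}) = ({4/25} × {-8/63, 1/9}) ∪ ({-4/5, 5⋅π} × {-8/63, 29/2, 5⋅√2})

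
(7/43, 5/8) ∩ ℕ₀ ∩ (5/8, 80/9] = ∅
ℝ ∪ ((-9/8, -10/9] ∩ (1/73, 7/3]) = ℝ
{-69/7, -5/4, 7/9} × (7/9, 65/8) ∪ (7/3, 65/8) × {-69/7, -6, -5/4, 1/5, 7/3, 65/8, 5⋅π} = ({-69/7, -5/4, 7/9} × (7/9, 65/8)) ∪ ((7/3, 65/8) × {-69/7, -6, -5/4, 1/5, 7/3, 65/8, 5⋅π})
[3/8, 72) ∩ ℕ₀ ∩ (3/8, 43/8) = {1, 2, …, 5}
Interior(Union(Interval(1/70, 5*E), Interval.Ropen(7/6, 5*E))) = Interval.open(1/70, 5*E)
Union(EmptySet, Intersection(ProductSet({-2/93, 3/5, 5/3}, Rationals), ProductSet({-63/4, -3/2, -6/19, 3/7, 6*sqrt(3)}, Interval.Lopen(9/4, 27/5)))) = EmptySet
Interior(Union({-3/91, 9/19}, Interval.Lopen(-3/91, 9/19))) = Interval.open(-3/91, 9/19)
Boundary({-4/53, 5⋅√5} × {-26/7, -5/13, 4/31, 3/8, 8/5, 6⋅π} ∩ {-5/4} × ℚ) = ∅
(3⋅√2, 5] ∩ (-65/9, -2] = ∅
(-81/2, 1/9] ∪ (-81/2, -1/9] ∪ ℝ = (-∞, ∞)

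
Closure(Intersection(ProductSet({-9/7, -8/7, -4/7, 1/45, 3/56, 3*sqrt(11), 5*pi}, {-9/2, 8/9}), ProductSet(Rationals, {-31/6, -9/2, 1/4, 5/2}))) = ProductSet({-9/7, -8/7, -4/7, 1/45, 3/56}, {-9/2})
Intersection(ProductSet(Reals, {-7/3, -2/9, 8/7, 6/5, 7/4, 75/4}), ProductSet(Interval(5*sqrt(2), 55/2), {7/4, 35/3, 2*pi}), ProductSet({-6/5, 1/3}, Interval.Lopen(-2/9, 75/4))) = EmptySet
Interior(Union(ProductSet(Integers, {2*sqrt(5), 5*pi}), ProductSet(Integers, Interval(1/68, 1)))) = EmptySet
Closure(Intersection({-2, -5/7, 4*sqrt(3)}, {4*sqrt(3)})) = {4*sqrt(3)}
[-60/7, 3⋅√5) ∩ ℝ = [-60/7, 3⋅√5)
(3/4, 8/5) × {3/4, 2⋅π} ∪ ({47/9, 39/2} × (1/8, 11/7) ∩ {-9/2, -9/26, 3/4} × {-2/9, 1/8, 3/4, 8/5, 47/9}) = (3/4, 8/5) × {3/4, 2⋅π}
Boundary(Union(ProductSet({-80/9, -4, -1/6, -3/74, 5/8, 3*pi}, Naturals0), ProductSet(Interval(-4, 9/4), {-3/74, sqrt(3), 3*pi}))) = Union(ProductSet({-80/9, -4, -1/6, -3/74, 5/8, 3*pi}, Naturals0), ProductSet(Interval(-4, 9/4), {-3/74, sqrt(3), 3*pi}))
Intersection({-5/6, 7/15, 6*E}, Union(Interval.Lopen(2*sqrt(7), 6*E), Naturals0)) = {6*E}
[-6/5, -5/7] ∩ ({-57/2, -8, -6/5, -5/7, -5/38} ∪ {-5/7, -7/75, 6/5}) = {-6/5, -5/7}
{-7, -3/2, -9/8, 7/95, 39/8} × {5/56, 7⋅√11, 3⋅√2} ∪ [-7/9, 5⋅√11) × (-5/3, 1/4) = ([-7/9, 5⋅√11) × (-5/3, 1/4)) ∪ ({-7, -3/2, -9/8, 7/95, 39/8} × {5/56, 7⋅√11, 3⋅√2})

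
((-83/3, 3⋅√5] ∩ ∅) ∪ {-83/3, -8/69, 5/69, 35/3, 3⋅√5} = {-83/3, -8/69, 5/69, 35/3, 3⋅√5}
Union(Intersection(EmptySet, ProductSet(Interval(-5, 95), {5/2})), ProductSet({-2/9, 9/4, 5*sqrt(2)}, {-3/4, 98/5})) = ProductSet({-2/9, 9/4, 5*sqrt(2)}, {-3/4, 98/5})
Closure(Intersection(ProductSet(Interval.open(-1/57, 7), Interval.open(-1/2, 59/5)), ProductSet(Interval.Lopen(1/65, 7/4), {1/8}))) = ProductSet(Interval(1/65, 7/4), {1/8})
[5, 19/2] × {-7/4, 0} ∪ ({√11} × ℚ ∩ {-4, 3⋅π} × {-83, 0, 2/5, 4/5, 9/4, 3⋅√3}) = [5, 19/2] × {-7/4, 0}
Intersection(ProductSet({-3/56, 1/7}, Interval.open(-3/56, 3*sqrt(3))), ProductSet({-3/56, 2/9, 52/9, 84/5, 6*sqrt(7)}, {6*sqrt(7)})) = EmptySet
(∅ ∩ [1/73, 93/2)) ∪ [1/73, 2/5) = [1/73, 2/5)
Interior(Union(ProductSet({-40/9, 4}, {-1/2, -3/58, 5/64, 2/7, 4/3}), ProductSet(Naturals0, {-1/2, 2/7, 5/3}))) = EmptySet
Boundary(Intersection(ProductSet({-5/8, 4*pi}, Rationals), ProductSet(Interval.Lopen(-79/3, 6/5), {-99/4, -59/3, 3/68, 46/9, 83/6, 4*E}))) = ProductSet({-5/8}, {-99/4, -59/3, 3/68, 46/9, 83/6})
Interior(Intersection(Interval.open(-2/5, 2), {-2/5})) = EmptySet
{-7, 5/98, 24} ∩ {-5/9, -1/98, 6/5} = ∅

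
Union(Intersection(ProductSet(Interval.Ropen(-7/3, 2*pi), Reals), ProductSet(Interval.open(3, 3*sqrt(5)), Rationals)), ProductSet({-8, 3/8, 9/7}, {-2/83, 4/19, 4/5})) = Union(ProductSet({-8, 3/8, 9/7}, {-2/83, 4/19, 4/5}), ProductSet(Interval.open(3, 2*pi), Rationals))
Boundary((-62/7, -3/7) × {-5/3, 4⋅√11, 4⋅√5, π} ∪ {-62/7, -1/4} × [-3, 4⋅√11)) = ({-62/7, -1/4} × [-3, 4⋅√11]) ∪ ([-62/7, -3/7] × {-5/3, 4⋅√11, 4⋅√5, π})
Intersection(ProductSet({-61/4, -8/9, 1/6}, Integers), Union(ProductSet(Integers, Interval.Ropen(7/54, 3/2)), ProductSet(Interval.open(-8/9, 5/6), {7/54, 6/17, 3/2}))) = EmptySet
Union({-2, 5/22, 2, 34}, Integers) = Union({5/22}, Integers)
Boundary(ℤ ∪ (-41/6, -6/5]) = {-41/6, -6/5} ∪ (ℤ \ (-41/6, -6/5))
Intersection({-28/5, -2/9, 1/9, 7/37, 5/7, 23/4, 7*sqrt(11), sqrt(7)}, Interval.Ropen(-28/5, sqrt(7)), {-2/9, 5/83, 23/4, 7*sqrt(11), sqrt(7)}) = {-2/9}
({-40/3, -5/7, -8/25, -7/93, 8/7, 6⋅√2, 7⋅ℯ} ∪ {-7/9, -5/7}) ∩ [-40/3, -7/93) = {-40/3, -7/9, -5/7, -8/25}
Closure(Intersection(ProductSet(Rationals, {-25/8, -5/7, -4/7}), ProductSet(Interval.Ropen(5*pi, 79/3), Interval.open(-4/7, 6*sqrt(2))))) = EmptySet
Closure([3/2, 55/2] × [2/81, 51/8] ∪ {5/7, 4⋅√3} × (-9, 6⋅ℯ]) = ([3/2, 55/2] × [2/81, 51/8]) ∪ ({5/7, 4⋅√3} × [-9, 6⋅ℯ])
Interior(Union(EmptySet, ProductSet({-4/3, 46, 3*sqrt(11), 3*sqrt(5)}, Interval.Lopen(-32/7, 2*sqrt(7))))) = EmptySet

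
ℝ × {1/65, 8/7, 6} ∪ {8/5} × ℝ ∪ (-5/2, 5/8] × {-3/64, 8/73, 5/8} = ({8/5} × ℝ) ∪ (ℝ × {1/65, 8/7, 6}) ∪ ((-5/2, 5/8] × {-3/64, 8/73, 5/8})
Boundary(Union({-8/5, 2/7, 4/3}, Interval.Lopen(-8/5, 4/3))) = {-8/5, 4/3}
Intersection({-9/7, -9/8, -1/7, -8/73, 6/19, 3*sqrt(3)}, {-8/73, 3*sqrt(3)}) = {-8/73, 3*sqrt(3)}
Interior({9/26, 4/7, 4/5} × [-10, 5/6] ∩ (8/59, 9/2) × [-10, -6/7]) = ∅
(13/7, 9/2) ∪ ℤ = ℤ ∪ (13/7, 9/2)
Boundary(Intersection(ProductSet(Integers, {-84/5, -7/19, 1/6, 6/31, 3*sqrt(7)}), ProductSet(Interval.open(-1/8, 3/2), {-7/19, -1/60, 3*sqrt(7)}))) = ProductSet(Range(0, 2, 1), {-7/19, 3*sqrt(7)})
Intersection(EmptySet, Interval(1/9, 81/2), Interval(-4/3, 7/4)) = EmptySet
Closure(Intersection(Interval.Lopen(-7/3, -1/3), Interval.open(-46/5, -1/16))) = Interval(-7/3, -1/3)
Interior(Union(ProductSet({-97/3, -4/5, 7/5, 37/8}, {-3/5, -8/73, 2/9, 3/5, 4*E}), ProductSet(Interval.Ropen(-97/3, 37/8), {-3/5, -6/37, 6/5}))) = EmptySet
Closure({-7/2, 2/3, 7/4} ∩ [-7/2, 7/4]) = {-7/2, 2/3, 7/4}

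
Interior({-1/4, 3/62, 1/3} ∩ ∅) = ∅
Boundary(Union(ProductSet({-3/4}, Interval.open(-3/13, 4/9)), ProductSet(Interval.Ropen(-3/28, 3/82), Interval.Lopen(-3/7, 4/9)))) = Union(ProductSet({-3/4}, Interval(-3/13, 4/9)), ProductSet({-3/28, 3/82}, Interval(-3/7, 4/9)), ProductSet(Interval(-3/28, 3/82), {-3/7, 4/9}))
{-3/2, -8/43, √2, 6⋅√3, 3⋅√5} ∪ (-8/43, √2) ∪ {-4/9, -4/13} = {-3/2, -4/9, -4/13, 6⋅√3, 3⋅√5} ∪ [-8/43, √2]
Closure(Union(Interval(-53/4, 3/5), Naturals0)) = Union(Complement(Naturals0, Interval.open(-53/4, 3/5)), Interval(-53/4, 3/5), Naturals0)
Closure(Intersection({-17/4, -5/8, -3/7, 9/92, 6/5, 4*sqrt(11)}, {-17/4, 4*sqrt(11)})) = {-17/4, 4*sqrt(11)}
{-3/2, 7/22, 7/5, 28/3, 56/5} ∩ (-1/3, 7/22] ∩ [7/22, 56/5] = {7/22}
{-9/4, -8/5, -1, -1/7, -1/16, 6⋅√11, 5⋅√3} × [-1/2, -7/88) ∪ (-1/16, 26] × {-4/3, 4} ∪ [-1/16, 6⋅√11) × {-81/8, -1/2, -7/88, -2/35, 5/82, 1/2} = ((-1/16, 26] × {-4/3, 4}) ∪ ([-1/16, 6⋅√11) × {-81/8, -1/2, -7/88, -2/35, 5/82, 1/2}) ∪ ({-9/4, -8/5, -1, -1/7, -1/16, 6⋅√11, 5⋅√3} × [-1/2, -7/88))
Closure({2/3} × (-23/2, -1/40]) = {2/3} × [-23/2, -1/40]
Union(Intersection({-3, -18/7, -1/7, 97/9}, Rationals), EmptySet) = {-3, -18/7, -1/7, 97/9}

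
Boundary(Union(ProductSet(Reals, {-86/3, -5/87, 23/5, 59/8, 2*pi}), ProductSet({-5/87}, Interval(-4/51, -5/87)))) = Union(ProductSet({-5/87}, Interval(-4/51, -5/87)), ProductSet(Reals, {-86/3, -5/87, 23/5, 59/8, 2*pi}))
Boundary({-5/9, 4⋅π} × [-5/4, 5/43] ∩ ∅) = ∅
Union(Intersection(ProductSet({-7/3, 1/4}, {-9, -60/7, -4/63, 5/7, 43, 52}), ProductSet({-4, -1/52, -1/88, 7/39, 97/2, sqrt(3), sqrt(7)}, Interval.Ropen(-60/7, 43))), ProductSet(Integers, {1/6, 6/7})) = ProductSet(Integers, {1/6, 6/7})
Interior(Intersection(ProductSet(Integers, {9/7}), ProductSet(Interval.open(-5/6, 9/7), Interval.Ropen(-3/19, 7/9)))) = EmptySet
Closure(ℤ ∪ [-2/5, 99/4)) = ℤ ∪ [-2/5, 99/4]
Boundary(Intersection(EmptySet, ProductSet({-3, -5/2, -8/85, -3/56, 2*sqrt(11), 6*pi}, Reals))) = EmptySet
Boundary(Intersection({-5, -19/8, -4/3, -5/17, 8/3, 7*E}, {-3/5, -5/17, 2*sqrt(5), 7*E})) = {-5/17, 7*E}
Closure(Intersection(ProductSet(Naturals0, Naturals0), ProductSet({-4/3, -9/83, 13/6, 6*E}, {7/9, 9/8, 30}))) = EmptySet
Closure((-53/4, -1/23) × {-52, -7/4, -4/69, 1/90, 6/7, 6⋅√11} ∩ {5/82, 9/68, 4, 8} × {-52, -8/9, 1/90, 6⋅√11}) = ∅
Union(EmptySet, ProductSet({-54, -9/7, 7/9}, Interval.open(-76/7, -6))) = ProductSet({-54, -9/7, 7/9}, Interval.open(-76/7, -6))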